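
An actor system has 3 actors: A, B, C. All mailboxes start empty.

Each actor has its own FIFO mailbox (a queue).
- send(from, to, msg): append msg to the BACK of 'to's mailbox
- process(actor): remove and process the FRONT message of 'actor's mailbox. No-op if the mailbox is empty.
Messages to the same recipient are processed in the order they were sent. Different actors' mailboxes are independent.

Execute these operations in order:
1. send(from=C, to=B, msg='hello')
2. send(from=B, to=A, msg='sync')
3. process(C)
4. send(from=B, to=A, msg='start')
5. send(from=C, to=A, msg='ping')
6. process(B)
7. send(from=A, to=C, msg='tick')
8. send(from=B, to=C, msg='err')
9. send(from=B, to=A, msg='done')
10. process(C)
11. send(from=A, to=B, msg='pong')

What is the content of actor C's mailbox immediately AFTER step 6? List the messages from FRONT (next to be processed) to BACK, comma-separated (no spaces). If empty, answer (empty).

After 1 (send(from=C, to=B, msg='hello')): A:[] B:[hello] C:[]
After 2 (send(from=B, to=A, msg='sync')): A:[sync] B:[hello] C:[]
After 3 (process(C)): A:[sync] B:[hello] C:[]
After 4 (send(from=B, to=A, msg='start')): A:[sync,start] B:[hello] C:[]
After 5 (send(from=C, to=A, msg='ping')): A:[sync,start,ping] B:[hello] C:[]
After 6 (process(B)): A:[sync,start,ping] B:[] C:[]

(empty)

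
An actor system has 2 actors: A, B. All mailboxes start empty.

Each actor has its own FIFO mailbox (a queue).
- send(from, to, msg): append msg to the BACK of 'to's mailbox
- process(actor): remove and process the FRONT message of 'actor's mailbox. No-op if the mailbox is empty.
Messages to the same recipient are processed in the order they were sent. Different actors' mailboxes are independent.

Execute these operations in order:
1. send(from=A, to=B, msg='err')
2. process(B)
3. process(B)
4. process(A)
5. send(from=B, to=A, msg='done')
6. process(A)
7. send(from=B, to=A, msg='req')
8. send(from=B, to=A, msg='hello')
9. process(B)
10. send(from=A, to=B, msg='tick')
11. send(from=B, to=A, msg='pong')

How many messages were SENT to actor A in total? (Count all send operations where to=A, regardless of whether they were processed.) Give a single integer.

Answer: 4

Derivation:
After 1 (send(from=A, to=B, msg='err')): A:[] B:[err]
After 2 (process(B)): A:[] B:[]
After 3 (process(B)): A:[] B:[]
After 4 (process(A)): A:[] B:[]
After 5 (send(from=B, to=A, msg='done')): A:[done] B:[]
After 6 (process(A)): A:[] B:[]
After 7 (send(from=B, to=A, msg='req')): A:[req] B:[]
After 8 (send(from=B, to=A, msg='hello')): A:[req,hello] B:[]
After 9 (process(B)): A:[req,hello] B:[]
After 10 (send(from=A, to=B, msg='tick')): A:[req,hello] B:[tick]
After 11 (send(from=B, to=A, msg='pong')): A:[req,hello,pong] B:[tick]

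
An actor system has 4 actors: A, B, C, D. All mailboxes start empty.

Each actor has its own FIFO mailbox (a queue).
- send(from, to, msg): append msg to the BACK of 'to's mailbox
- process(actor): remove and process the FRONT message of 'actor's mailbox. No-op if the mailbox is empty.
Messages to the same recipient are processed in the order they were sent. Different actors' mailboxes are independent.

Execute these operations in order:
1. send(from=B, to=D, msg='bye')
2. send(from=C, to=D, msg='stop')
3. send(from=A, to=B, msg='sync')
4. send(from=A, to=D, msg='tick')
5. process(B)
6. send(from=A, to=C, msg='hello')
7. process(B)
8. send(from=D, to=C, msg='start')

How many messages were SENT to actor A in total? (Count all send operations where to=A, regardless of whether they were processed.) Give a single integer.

Answer: 0

Derivation:
After 1 (send(from=B, to=D, msg='bye')): A:[] B:[] C:[] D:[bye]
After 2 (send(from=C, to=D, msg='stop')): A:[] B:[] C:[] D:[bye,stop]
After 3 (send(from=A, to=B, msg='sync')): A:[] B:[sync] C:[] D:[bye,stop]
After 4 (send(from=A, to=D, msg='tick')): A:[] B:[sync] C:[] D:[bye,stop,tick]
After 5 (process(B)): A:[] B:[] C:[] D:[bye,stop,tick]
After 6 (send(from=A, to=C, msg='hello')): A:[] B:[] C:[hello] D:[bye,stop,tick]
After 7 (process(B)): A:[] B:[] C:[hello] D:[bye,stop,tick]
After 8 (send(from=D, to=C, msg='start')): A:[] B:[] C:[hello,start] D:[bye,stop,tick]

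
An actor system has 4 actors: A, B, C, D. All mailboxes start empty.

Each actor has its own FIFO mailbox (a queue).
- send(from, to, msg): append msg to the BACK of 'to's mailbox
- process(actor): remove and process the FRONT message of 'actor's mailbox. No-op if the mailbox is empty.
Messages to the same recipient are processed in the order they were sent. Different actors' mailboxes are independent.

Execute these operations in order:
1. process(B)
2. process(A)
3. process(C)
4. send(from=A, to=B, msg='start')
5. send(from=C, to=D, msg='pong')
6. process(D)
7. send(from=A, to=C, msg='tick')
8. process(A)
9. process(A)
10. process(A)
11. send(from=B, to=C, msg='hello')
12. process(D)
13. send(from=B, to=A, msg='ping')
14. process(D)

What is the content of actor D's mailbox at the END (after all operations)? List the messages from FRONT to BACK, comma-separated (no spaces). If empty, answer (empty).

Answer: (empty)

Derivation:
After 1 (process(B)): A:[] B:[] C:[] D:[]
After 2 (process(A)): A:[] B:[] C:[] D:[]
After 3 (process(C)): A:[] B:[] C:[] D:[]
After 4 (send(from=A, to=B, msg='start')): A:[] B:[start] C:[] D:[]
After 5 (send(from=C, to=D, msg='pong')): A:[] B:[start] C:[] D:[pong]
After 6 (process(D)): A:[] B:[start] C:[] D:[]
After 7 (send(from=A, to=C, msg='tick')): A:[] B:[start] C:[tick] D:[]
After 8 (process(A)): A:[] B:[start] C:[tick] D:[]
After 9 (process(A)): A:[] B:[start] C:[tick] D:[]
After 10 (process(A)): A:[] B:[start] C:[tick] D:[]
After 11 (send(from=B, to=C, msg='hello')): A:[] B:[start] C:[tick,hello] D:[]
After 12 (process(D)): A:[] B:[start] C:[tick,hello] D:[]
After 13 (send(from=B, to=A, msg='ping')): A:[ping] B:[start] C:[tick,hello] D:[]
After 14 (process(D)): A:[ping] B:[start] C:[tick,hello] D:[]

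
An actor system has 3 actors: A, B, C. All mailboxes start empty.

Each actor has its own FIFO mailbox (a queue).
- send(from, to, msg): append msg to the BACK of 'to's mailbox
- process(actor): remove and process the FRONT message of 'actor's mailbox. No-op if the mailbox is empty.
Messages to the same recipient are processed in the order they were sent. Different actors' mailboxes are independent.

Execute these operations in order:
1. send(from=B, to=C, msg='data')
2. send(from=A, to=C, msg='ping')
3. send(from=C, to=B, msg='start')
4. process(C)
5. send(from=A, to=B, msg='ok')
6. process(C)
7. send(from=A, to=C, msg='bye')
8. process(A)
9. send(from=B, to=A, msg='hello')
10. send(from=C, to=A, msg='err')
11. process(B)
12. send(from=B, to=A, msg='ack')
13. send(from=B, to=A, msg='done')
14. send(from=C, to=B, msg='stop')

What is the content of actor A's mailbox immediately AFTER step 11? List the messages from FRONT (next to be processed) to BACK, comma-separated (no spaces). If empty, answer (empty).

After 1 (send(from=B, to=C, msg='data')): A:[] B:[] C:[data]
After 2 (send(from=A, to=C, msg='ping')): A:[] B:[] C:[data,ping]
After 3 (send(from=C, to=B, msg='start')): A:[] B:[start] C:[data,ping]
After 4 (process(C)): A:[] B:[start] C:[ping]
After 5 (send(from=A, to=B, msg='ok')): A:[] B:[start,ok] C:[ping]
After 6 (process(C)): A:[] B:[start,ok] C:[]
After 7 (send(from=A, to=C, msg='bye')): A:[] B:[start,ok] C:[bye]
After 8 (process(A)): A:[] B:[start,ok] C:[bye]
After 9 (send(from=B, to=A, msg='hello')): A:[hello] B:[start,ok] C:[bye]
After 10 (send(from=C, to=A, msg='err')): A:[hello,err] B:[start,ok] C:[bye]
After 11 (process(B)): A:[hello,err] B:[ok] C:[bye]

hello,err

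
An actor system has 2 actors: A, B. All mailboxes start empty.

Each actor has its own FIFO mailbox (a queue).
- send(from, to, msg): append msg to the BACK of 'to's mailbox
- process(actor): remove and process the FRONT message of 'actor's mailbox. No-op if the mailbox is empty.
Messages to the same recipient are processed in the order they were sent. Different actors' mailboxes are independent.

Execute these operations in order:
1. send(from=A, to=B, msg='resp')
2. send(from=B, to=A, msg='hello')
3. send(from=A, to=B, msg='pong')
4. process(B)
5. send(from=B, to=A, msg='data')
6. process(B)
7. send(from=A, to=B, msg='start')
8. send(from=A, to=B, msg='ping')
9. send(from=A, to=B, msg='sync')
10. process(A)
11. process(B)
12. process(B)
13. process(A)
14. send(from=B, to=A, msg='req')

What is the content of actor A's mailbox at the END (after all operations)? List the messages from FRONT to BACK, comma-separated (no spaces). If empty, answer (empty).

Answer: req

Derivation:
After 1 (send(from=A, to=B, msg='resp')): A:[] B:[resp]
After 2 (send(from=B, to=A, msg='hello')): A:[hello] B:[resp]
After 3 (send(from=A, to=B, msg='pong')): A:[hello] B:[resp,pong]
After 4 (process(B)): A:[hello] B:[pong]
After 5 (send(from=B, to=A, msg='data')): A:[hello,data] B:[pong]
After 6 (process(B)): A:[hello,data] B:[]
After 7 (send(from=A, to=B, msg='start')): A:[hello,data] B:[start]
After 8 (send(from=A, to=B, msg='ping')): A:[hello,data] B:[start,ping]
After 9 (send(from=A, to=B, msg='sync')): A:[hello,data] B:[start,ping,sync]
After 10 (process(A)): A:[data] B:[start,ping,sync]
After 11 (process(B)): A:[data] B:[ping,sync]
After 12 (process(B)): A:[data] B:[sync]
After 13 (process(A)): A:[] B:[sync]
After 14 (send(from=B, to=A, msg='req')): A:[req] B:[sync]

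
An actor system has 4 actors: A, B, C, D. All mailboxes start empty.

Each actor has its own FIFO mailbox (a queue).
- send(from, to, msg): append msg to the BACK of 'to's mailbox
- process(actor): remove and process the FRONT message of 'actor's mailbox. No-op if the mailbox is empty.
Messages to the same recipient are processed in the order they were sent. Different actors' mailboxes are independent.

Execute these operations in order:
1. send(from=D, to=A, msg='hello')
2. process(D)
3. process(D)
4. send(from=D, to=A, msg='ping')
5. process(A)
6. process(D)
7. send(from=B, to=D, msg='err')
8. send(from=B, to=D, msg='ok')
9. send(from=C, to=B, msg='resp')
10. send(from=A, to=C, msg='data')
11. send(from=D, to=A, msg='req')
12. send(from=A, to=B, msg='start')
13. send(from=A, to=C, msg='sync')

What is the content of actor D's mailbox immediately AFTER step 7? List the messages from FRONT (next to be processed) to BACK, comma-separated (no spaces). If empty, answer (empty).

After 1 (send(from=D, to=A, msg='hello')): A:[hello] B:[] C:[] D:[]
After 2 (process(D)): A:[hello] B:[] C:[] D:[]
After 3 (process(D)): A:[hello] B:[] C:[] D:[]
After 4 (send(from=D, to=A, msg='ping')): A:[hello,ping] B:[] C:[] D:[]
After 5 (process(A)): A:[ping] B:[] C:[] D:[]
After 6 (process(D)): A:[ping] B:[] C:[] D:[]
After 7 (send(from=B, to=D, msg='err')): A:[ping] B:[] C:[] D:[err]

err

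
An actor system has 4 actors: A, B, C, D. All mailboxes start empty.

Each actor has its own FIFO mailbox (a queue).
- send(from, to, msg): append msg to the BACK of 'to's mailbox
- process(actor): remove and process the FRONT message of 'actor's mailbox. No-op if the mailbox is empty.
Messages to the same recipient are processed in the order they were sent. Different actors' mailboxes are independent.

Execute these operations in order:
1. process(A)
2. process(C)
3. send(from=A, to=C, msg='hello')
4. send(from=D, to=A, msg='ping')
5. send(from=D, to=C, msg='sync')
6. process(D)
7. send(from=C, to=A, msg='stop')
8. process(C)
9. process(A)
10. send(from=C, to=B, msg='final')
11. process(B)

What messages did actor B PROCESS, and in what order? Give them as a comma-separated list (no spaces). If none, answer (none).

After 1 (process(A)): A:[] B:[] C:[] D:[]
After 2 (process(C)): A:[] B:[] C:[] D:[]
After 3 (send(from=A, to=C, msg='hello')): A:[] B:[] C:[hello] D:[]
After 4 (send(from=D, to=A, msg='ping')): A:[ping] B:[] C:[hello] D:[]
After 5 (send(from=D, to=C, msg='sync')): A:[ping] B:[] C:[hello,sync] D:[]
After 6 (process(D)): A:[ping] B:[] C:[hello,sync] D:[]
After 7 (send(from=C, to=A, msg='stop')): A:[ping,stop] B:[] C:[hello,sync] D:[]
After 8 (process(C)): A:[ping,stop] B:[] C:[sync] D:[]
After 9 (process(A)): A:[stop] B:[] C:[sync] D:[]
After 10 (send(from=C, to=B, msg='final')): A:[stop] B:[final] C:[sync] D:[]
After 11 (process(B)): A:[stop] B:[] C:[sync] D:[]

Answer: final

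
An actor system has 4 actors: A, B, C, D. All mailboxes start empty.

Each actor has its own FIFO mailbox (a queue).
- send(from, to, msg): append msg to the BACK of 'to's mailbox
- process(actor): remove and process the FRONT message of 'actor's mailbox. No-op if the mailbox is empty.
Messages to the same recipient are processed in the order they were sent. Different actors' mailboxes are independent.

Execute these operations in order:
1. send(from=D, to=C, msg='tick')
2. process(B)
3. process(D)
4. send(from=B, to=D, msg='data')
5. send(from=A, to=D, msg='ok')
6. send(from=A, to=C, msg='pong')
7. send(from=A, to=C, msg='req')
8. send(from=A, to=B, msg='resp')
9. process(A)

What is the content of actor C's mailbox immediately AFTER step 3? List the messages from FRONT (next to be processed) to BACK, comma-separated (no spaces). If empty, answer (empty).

After 1 (send(from=D, to=C, msg='tick')): A:[] B:[] C:[tick] D:[]
After 2 (process(B)): A:[] B:[] C:[tick] D:[]
After 3 (process(D)): A:[] B:[] C:[tick] D:[]

tick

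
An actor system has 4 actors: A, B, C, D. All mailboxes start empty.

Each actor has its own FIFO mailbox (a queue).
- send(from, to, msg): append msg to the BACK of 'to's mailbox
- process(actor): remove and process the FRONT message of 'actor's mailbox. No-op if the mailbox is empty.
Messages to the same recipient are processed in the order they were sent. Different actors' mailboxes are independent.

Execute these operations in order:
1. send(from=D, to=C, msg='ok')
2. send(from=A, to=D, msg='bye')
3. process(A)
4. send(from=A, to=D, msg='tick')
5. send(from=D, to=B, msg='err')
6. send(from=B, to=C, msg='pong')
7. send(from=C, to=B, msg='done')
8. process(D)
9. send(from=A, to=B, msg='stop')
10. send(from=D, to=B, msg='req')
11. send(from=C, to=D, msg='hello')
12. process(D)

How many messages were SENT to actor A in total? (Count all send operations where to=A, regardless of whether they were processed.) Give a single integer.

After 1 (send(from=D, to=C, msg='ok')): A:[] B:[] C:[ok] D:[]
After 2 (send(from=A, to=D, msg='bye')): A:[] B:[] C:[ok] D:[bye]
After 3 (process(A)): A:[] B:[] C:[ok] D:[bye]
After 4 (send(from=A, to=D, msg='tick')): A:[] B:[] C:[ok] D:[bye,tick]
After 5 (send(from=D, to=B, msg='err')): A:[] B:[err] C:[ok] D:[bye,tick]
After 6 (send(from=B, to=C, msg='pong')): A:[] B:[err] C:[ok,pong] D:[bye,tick]
After 7 (send(from=C, to=B, msg='done')): A:[] B:[err,done] C:[ok,pong] D:[bye,tick]
After 8 (process(D)): A:[] B:[err,done] C:[ok,pong] D:[tick]
After 9 (send(from=A, to=B, msg='stop')): A:[] B:[err,done,stop] C:[ok,pong] D:[tick]
After 10 (send(from=D, to=B, msg='req')): A:[] B:[err,done,stop,req] C:[ok,pong] D:[tick]
After 11 (send(from=C, to=D, msg='hello')): A:[] B:[err,done,stop,req] C:[ok,pong] D:[tick,hello]
After 12 (process(D)): A:[] B:[err,done,stop,req] C:[ok,pong] D:[hello]

Answer: 0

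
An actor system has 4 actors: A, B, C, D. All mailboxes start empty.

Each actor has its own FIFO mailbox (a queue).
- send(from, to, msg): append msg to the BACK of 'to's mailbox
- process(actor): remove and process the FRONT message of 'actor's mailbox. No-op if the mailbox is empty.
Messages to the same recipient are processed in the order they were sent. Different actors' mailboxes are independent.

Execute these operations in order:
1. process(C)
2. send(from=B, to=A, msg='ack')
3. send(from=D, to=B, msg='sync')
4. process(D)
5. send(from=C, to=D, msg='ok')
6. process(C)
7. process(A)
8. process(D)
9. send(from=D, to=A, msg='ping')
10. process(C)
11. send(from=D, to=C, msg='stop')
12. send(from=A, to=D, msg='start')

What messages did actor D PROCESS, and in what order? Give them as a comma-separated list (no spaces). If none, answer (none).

Answer: ok

Derivation:
After 1 (process(C)): A:[] B:[] C:[] D:[]
After 2 (send(from=B, to=A, msg='ack')): A:[ack] B:[] C:[] D:[]
After 3 (send(from=D, to=B, msg='sync')): A:[ack] B:[sync] C:[] D:[]
After 4 (process(D)): A:[ack] B:[sync] C:[] D:[]
After 5 (send(from=C, to=D, msg='ok')): A:[ack] B:[sync] C:[] D:[ok]
After 6 (process(C)): A:[ack] B:[sync] C:[] D:[ok]
After 7 (process(A)): A:[] B:[sync] C:[] D:[ok]
After 8 (process(D)): A:[] B:[sync] C:[] D:[]
After 9 (send(from=D, to=A, msg='ping')): A:[ping] B:[sync] C:[] D:[]
After 10 (process(C)): A:[ping] B:[sync] C:[] D:[]
After 11 (send(from=D, to=C, msg='stop')): A:[ping] B:[sync] C:[stop] D:[]
After 12 (send(from=A, to=D, msg='start')): A:[ping] B:[sync] C:[stop] D:[start]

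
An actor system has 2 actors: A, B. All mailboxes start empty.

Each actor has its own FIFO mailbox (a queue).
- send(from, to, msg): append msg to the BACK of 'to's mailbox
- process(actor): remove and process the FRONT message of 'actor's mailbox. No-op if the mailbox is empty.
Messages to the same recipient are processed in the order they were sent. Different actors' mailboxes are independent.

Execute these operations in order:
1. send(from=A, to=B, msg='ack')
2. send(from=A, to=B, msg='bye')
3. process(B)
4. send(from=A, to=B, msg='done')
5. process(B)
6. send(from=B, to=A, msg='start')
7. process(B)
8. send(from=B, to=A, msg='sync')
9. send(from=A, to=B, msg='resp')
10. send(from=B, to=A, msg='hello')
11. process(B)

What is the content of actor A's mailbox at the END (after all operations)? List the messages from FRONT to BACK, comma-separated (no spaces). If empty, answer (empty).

After 1 (send(from=A, to=B, msg='ack')): A:[] B:[ack]
After 2 (send(from=A, to=B, msg='bye')): A:[] B:[ack,bye]
After 3 (process(B)): A:[] B:[bye]
After 4 (send(from=A, to=B, msg='done')): A:[] B:[bye,done]
After 5 (process(B)): A:[] B:[done]
After 6 (send(from=B, to=A, msg='start')): A:[start] B:[done]
After 7 (process(B)): A:[start] B:[]
After 8 (send(from=B, to=A, msg='sync')): A:[start,sync] B:[]
After 9 (send(from=A, to=B, msg='resp')): A:[start,sync] B:[resp]
After 10 (send(from=B, to=A, msg='hello')): A:[start,sync,hello] B:[resp]
After 11 (process(B)): A:[start,sync,hello] B:[]

Answer: start,sync,hello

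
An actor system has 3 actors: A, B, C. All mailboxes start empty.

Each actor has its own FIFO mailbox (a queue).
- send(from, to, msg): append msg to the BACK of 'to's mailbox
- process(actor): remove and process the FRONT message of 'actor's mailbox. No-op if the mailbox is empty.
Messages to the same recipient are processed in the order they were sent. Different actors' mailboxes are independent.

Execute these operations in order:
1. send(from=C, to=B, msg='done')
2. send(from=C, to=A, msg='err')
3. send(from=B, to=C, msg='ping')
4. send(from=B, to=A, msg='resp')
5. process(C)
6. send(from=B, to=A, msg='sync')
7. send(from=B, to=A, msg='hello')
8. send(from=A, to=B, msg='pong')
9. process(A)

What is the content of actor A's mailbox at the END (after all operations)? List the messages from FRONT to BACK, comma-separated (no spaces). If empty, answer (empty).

After 1 (send(from=C, to=B, msg='done')): A:[] B:[done] C:[]
After 2 (send(from=C, to=A, msg='err')): A:[err] B:[done] C:[]
After 3 (send(from=B, to=C, msg='ping')): A:[err] B:[done] C:[ping]
After 4 (send(from=B, to=A, msg='resp')): A:[err,resp] B:[done] C:[ping]
After 5 (process(C)): A:[err,resp] B:[done] C:[]
After 6 (send(from=B, to=A, msg='sync')): A:[err,resp,sync] B:[done] C:[]
After 7 (send(from=B, to=A, msg='hello')): A:[err,resp,sync,hello] B:[done] C:[]
After 8 (send(from=A, to=B, msg='pong')): A:[err,resp,sync,hello] B:[done,pong] C:[]
After 9 (process(A)): A:[resp,sync,hello] B:[done,pong] C:[]

Answer: resp,sync,hello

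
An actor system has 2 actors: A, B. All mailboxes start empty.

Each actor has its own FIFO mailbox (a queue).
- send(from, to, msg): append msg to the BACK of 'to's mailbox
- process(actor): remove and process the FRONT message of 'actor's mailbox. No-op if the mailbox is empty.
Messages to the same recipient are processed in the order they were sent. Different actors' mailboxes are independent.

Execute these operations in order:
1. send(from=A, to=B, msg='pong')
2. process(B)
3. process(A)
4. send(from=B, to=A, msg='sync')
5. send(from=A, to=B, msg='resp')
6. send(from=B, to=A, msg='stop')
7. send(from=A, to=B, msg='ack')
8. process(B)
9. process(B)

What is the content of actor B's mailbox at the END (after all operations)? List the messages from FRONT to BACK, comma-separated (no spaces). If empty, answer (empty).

Answer: (empty)

Derivation:
After 1 (send(from=A, to=B, msg='pong')): A:[] B:[pong]
After 2 (process(B)): A:[] B:[]
After 3 (process(A)): A:[] B:[]
After 4 (send(from=B, to=A, msg='sync')): A:[sync] B:[]
After 5 (send(from=A, to=B, msg='resp')): A:[sync] B:[resp]
After 6 (send(from=B, to=A, msg='stop')): A:[sync,stop] B:[resp]
After 7 (send(from=A, to=B, msg='ack')): A:[sync,stop] B:[resp,ack]
After 8 (process(B)): A:[sync,stop] B:[ack]
After 9 (process(B)): A:[sync,stop] B:[]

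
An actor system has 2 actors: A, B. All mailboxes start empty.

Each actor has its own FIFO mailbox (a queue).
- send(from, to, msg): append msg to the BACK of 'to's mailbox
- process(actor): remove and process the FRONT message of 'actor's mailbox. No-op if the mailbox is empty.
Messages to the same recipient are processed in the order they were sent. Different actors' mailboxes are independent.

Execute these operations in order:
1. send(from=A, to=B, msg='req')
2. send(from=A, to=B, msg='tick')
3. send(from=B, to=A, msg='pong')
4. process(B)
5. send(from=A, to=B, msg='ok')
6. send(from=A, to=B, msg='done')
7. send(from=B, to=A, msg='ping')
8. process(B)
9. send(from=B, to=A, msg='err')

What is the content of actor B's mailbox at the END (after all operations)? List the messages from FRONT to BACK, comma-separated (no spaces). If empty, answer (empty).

Answer: ok,done

Derivation:
After 1 (send(from=A, to=B, msg='req')): A:[] B:[req]
After 2 (send(from=A, to=B, msg='tick')): A:[] B:[req,tick]
After 3 (send(from=B, to=A, msg='pong')): A:[pong] B:[req,tick]
After 4 (process(B)): A:[pong] B:[tick]
After 5 (send(from=A, to=B, msg='ok')): A:[pong] B:[tick,ok]
After 6 (send(from=A, to=B, msg='done')): A:[pong] B:[tick,ok,done]
After 7 (send(from=B, to=A, msg='ping')): A:[pong,ping] B:[tick,ok,done]
After 8 (process(B)): A:[pong,ping] B:[ok,done]
After 9 (send(from=B, to=A, msg='err')): A:[pong,ping,err] B:[ok,done]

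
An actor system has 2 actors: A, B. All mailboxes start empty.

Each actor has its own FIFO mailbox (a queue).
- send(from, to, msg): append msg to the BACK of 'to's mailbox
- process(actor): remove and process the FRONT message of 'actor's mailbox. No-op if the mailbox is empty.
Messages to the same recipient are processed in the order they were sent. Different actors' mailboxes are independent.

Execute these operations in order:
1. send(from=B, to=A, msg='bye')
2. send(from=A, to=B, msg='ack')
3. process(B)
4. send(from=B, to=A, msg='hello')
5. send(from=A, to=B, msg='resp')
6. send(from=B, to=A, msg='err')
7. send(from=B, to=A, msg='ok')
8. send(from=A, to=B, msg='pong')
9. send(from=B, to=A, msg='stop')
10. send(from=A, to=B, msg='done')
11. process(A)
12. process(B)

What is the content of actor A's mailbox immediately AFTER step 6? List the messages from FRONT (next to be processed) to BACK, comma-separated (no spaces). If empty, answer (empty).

After 1 (send(from=B, to=A, msg='bye')): A:[bye] B:[]
After 2 (send(from=A, to=B, msg='ack')): A:[bye] B:[ack]
After 3 (process(B)): A:[bye] B:[]
After 4 (send(from=B, to=A, msg='hello')): A:[bye,hello] B:[]
After 5 (send(from=A, to=B, msg='resp')): A:[bye,hello] B:[resp]
After 6 (send(from=B, to=A, msg='err')): A:[bye,hello,err] B:[resp]

bye,hello,err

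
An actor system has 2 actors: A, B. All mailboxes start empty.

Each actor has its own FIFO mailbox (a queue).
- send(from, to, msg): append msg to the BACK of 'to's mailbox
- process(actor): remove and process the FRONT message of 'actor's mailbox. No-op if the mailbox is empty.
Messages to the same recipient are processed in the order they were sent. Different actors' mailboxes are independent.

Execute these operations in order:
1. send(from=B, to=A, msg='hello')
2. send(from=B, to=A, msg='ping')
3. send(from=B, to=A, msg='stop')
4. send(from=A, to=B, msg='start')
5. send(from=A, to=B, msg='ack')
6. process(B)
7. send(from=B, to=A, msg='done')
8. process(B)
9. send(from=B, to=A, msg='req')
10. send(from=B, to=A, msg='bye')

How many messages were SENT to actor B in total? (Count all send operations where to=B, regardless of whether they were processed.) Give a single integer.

Answer: 2

Derivation:
After 1 (send(from=B, to=A, msg='hello')): A:[hello] B:[]
After 2 (send(from=B, to=A, msg='ping')): A:[hello,ping] B:[]
After 3 (send(from=B, to=A, msg='stop')): A:[hello,ping,stop] B:[]
After 4 (send(from=A, to=B, msg='start')): A:[hello,ping,stop] B:[start]
After 5 (send(from=A, to=B, msg='ack')): A:[hello,ping,stop] B:[start,ack]
After 6 (process(B)): A:[hello,ping,stop] B:[ack]
After 7 (send(from=B, to=A, msg='done')): A:[hello,ping,stop,done] B:[ack]
After 8 (process(B)): A:[hello,ping,stop,done] B:[]
After 9 (send(from=B, to=A, msg='req')): A:[hello,ping,stop,done,req] B:[]
After 10 (send(from=B, to=A, msg='bye')): A:[hello,ping,stop,done,req,bye] B:[]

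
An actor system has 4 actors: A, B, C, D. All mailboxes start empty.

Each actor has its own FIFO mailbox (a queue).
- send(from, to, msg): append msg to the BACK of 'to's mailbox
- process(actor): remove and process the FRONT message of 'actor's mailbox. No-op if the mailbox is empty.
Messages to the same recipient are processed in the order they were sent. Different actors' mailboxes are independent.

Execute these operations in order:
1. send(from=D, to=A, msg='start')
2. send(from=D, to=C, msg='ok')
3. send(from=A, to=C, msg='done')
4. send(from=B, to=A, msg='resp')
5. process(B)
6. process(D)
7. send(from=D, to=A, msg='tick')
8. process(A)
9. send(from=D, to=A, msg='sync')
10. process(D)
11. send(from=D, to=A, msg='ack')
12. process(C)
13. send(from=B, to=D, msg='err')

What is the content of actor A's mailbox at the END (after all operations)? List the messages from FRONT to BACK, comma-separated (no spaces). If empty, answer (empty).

After 1 (send(from=D, to=A, msg='start')): A:[start] B:[] C:[] D:[]
After 2 (send(from=D, to=C, msg='ok')): A:[start] B:[] C:[ok] D:[]
After 3 (send(from=A, to=C, msg='done')): A:[start] B:[] C:[ok,done] D:[]
After 4 (send(from=B, to=A, msg='resp')): A:[start,resp] B:[] C:[ok,done] D:[]
After 5 (process(B)): A:[start,resp] B:[] C:[ok,done] D:[]
After 6 (process(D)): A:[start,resp] B:[] C:[ok,done] D:[]
After 7 (send(from=D, to=A, msg='tick')): A:[start,resp,tick] B:[] C:[ok,done] D:[]
After 8 (process(A)): A:[resp,tick] B:[] C:[ok,done] D:[]
After 9 (send(from=D, to=A, msg='sync')): A:[resp,tick,sync] B:[] C:[ok,done] D:[]
After 10 (process(D)): A:[resp,tick,sync] B:[] C:[ok,done] D:[]
After 11 (send(from=D, to=A, msg='ack')): A:[resp,tick,sync,ack] B:[] C:[ok,done] D:[]
After 12 (process(C)): A:[resp,tick,sync,ack] B:[] C:[done] D:[]
After 13 (send(from=B, to=D, msg='err')): A:[resp,tick,sync,ack] B:[] C:[done] D:[err]

Answer: resp,tick,sync,ack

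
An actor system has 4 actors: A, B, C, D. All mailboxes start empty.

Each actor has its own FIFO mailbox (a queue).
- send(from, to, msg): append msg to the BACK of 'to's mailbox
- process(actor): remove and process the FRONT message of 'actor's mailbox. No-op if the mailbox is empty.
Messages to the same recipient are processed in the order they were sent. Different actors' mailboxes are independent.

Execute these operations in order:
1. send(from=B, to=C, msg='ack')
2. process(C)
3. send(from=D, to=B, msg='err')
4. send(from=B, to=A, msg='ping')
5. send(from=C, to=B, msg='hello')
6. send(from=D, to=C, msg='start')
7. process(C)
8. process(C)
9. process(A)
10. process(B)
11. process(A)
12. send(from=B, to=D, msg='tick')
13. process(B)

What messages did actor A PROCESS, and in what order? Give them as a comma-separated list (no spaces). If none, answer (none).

After 1 (send(from=B, to=C, msg='ack')): A:[] B:[] C:[ack] D:[]
After 2 (process(C)): A:[] B:[] C:[] D:[]
After 3 (send(from=D, to=B, msg='err')): A:[] B:[err] C:[] D:[]
After 4 (send(from=B, to=A, msg='ping')): A:[ping] B:[err] C:[] D:[]
After 5 (send(from=C, to=B, msg='hello')): A:[ping] B:[err,hello] C:[] D:[]
After 6 (send(from=D, to=C, msg='start')): A:[ping] B:[err,hello] C:[start] D:[]
After 7 (process(C)): A:[ping] B:[err,hello] C:[] D:[]
After 8 (process(C)): A:[ping] B:[err,hello] C:[] D:[]
After 9 (process(A)): A:[] B:[err,hello] C:[] D:[]
After 10 (process(B)): A:[] B:[hello] C:[] D:[]
After 11 (process(A)): A:[] B:[hello] C:[] D:[]
After 12 (send(from=B, to=D, msg='tick')): A:[] B:[hello] C:[] D:[tick]
After 13 (process(B)): A:[] B:[] C:[] D:[tick]

Answer: ping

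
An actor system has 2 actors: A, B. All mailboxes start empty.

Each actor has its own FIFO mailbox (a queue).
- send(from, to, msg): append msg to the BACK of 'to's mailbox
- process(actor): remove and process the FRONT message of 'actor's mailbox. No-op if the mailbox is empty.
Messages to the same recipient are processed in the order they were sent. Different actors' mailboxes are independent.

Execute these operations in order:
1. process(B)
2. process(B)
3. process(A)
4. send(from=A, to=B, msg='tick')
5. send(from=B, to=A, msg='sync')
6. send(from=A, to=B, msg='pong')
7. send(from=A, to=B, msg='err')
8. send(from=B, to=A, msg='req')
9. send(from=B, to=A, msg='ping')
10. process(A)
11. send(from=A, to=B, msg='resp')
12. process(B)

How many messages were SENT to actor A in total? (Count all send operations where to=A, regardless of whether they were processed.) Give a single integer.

After 1 (process(B)): A:[] B:[]
After 2 (process(B)): A:[] B:[]
After 3 (process(A)): A:[] B:[]
After 4 (send(from=A, to=B, msg='tick')): A:[] B:[tick]
After 5 (send(from=B, to=A, msg='sync')): A:[sync] B:[tick]
After 6 (send(from=A, to=B, msg='pong')): A:[sync] B:[tick,pong]
After 7 (send(from=A, to=B, msg='err')): A:[sync] B:[tick,pong,err]
After 8 (send(from=B, to=A, msg='req')): A:[sync,req] B:[tick,pong,err]
After 9 (send(from=B, to=A, msg='ping')): A:[sync,req,ping] B:[tick,pong,err]
After 10 (process(A)): A:[req,ping] B:[tick,pong,err]
After 11 (send(from=A, to=B, msg='resp')): A:[req,ping] B:[tick,pong,err,resp]
After 12 (process(B)): A:[req,ping] B:[pong,err,resp]

Answer: 3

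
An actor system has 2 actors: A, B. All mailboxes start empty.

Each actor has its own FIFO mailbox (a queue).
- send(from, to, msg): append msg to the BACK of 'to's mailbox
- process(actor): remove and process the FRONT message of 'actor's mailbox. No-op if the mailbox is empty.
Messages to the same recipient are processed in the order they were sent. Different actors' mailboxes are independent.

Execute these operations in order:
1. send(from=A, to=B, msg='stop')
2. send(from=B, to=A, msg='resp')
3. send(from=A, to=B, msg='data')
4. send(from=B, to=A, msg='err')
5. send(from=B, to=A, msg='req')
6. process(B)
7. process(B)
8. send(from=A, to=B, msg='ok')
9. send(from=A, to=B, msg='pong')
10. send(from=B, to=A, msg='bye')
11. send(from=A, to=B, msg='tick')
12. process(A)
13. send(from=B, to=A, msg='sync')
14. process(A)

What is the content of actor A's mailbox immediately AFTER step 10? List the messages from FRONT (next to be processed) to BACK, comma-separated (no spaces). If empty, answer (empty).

After 1 (send(from=A, to=B, msg='stop')): A:[] B:[stop]
After 2 (send(from=B, to=A, msg='resp')): A:[resp] B:[stop]
After 3 (send(from=A, to=B, msg='data')): A:[resp] B:[stop,data]
After 4 (send(from=B, to=A, msg='err')): A:[resp,err] B:[stop,data]
After 5 (send(from=B, to=A, msg='req')): A:[resp,err,req] B:[stop,data]
After 6 (process(B)): A:[resp,err,req] B:[data]
After 7 (process(B)): A:[resp,err,req] B:[]
After 8 (send(from=A, to=B, msg='ok')): A:[resp,err,req] B:[ok]
After 9 (send(from=A, to=B, msg='pong')): A:[resp,err,req] B:[ok,pong]
After 10 (send(from=B, to=A, msg='bye')): A:[resp,err,req,bye] B:[ok,pong]

resp,err,req,bye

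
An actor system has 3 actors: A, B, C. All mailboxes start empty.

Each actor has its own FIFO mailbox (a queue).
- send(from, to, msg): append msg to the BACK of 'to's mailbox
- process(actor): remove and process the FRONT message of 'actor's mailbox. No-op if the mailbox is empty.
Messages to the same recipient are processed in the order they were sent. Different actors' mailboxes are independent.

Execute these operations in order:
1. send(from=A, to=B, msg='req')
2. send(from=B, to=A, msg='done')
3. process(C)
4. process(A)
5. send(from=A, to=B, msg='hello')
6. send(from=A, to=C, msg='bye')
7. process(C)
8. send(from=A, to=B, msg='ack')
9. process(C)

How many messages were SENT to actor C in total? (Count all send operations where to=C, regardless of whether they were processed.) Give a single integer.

Answer: 1

Derivation:
After 1 (send(from=A, to=B, msg='req')): A:[] B:[req] C:[]
After 2 (send(from=B, to=A, msg='done')): A:[done] B:[req] C:[]
After 3 (process(C)): A:[done] B:[req] C:[]
After 4 (process(A)): A:[] B:[req] C:[]
After 5 (send(from=A, to=B, msg='hello')): A:[] B:[req,hello] C:[]
After 6 (send(from=A, to=C, msg='bye')): A:[] B:[req,hello] C:[bye]
After 7 (process(C)): A:[] B:[req,hello] C:[]
After 8 (send(from=A, to=B, msg='ack')): A:[] B:[req,hello,ack] C:[]
After 9 (process(C)): A:[] B:[req,hello,ack] C:[]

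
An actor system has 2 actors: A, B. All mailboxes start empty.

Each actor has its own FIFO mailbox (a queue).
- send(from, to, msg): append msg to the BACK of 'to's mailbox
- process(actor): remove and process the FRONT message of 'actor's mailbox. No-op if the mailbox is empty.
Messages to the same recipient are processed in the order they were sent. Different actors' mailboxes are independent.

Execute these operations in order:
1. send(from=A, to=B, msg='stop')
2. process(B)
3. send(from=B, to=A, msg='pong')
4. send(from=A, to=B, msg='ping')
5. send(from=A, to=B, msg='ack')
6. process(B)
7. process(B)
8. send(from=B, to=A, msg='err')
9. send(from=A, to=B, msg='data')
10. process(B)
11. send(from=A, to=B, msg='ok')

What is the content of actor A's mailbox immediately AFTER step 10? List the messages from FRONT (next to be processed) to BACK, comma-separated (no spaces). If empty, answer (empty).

After 1 (send(from=A, to=B, msg='stop')): A:[] B:[stop]
After 2 (process(B)): A:[] B:[]
After 3 (send(from=B, to=A, msg='pong')): A:[pong] B:[]
After 4 (send(from=A, to=B, msg='ping')): A:[pong] B:[ping]
After 5 (send(from=A, to=B, msg='ack')): A:[pong] B:[ping,ack]
After 6 (process(B)): A:[pong] B:[ack]
After 7 (process(B)): A:[pong] B:[]
After 8 (send(from=B, to=A, msg='err')): A:[pong,err] B:[]
After 9 (send(from=A, to=B, msg='data')): A:[pong,err] B:[data]
After 10 (process(B)): A:[pong,err] B:[]

pong,err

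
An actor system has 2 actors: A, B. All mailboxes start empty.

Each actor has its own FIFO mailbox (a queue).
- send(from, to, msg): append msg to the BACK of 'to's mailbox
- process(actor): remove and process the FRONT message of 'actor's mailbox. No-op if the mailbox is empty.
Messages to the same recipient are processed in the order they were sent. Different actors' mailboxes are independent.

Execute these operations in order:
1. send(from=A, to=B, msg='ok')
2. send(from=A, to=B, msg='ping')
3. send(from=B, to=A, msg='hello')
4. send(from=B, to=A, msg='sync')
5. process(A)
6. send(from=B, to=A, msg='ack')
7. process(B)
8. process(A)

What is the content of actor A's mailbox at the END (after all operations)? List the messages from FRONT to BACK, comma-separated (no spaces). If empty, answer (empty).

After 1 (send(from=A, to=B, msg='ok')): A:[] B:[ok]
After 2 (send(from=A, to=B, msg='ping')): A:[] B:[ok,ping]
After 3 (send(from=B, to=A, msg='hello')): A:[hello] B:[ok,ping]
After 4 (send(from=B, to=A, msg='sync')): A:[hello,sync] B:[ok,ping]
After 5 (process(A)): A:[sync] B:[ok,ping]
After 6 (send(from=B, to=A, msg='ack')): A:[sync,ack] B:[ok,ping]
After 7 (process(B)): A:[sync,ack] B:[ping]
After 8 (process(A)): A:[ack] B:[ping]

Answer: ack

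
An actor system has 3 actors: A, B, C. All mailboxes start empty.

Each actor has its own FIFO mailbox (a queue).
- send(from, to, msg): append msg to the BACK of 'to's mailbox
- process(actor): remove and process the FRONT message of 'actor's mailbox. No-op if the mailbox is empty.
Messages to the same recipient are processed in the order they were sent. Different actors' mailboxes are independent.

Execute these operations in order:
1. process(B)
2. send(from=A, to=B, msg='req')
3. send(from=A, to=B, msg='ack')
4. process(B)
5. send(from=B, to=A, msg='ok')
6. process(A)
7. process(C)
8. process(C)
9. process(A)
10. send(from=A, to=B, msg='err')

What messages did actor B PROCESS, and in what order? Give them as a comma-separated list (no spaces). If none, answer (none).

Answer: req

Derivation:
After 1 (process(B)): A:[] B:[] C:[]
After 2 (send(from=A, to=B, msg='req')): A:[] B:[req] C:[]
After 3 (send(from=A, to=B, msg='ack')): A:[] B:[req,ack] C:[]
After 4 (process(B)): A:[] B:[ack] C:[]
After 5 (send(from=B, to=A, msg='ok')): A:[ok] B:[ack] C:[]
After 6 (process(A)): A:[] B:[ack] C:[]
After 7 (process(C)): A:[] B:[ack] C:[]
After 8 (process(C)): A:[] B:[ack] C:[]
After 9 (process(A)): A:[] B:[ack] C:[]
After 10 (send(from=A, to=B, msg='err')): A:[] B:[ack,err] C:[]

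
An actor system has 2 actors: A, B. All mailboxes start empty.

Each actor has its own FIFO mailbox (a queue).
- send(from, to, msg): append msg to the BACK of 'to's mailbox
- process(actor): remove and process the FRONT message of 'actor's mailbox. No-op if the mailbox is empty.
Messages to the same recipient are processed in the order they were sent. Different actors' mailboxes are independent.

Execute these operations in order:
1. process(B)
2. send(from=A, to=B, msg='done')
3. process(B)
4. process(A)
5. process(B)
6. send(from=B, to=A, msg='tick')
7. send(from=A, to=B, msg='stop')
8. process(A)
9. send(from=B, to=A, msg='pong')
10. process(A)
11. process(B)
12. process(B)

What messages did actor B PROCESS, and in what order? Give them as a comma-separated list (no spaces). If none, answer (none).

After 1 (process(B)): A:[] B:[]
After 2 (send(from=A, to=B, msg='done')): A:[] B:[done]
After 3 (process(B)): A:[] B:[]
After 4 (process(A)): A:[] B:[]
After 5 (process(B)): A:[] B:[]
After 6 (send(from=B, to=A, msg='tick')): A:[tick] B:[]
After 7 (send(from=A, to=B, msg='stop')): A:[tick] B:[stop]
After 8 (process(A)): A:[] B:[stop]
After 9 (send(from=B, to=A, msg='pong')): A:[pong] B:[stop]
After 10 (process(A)): A:[] B:[stop]
After 11 (process(B)): A:[] B:[]
After 12 (process(B)): A:[] B:[]

Answer: done,stop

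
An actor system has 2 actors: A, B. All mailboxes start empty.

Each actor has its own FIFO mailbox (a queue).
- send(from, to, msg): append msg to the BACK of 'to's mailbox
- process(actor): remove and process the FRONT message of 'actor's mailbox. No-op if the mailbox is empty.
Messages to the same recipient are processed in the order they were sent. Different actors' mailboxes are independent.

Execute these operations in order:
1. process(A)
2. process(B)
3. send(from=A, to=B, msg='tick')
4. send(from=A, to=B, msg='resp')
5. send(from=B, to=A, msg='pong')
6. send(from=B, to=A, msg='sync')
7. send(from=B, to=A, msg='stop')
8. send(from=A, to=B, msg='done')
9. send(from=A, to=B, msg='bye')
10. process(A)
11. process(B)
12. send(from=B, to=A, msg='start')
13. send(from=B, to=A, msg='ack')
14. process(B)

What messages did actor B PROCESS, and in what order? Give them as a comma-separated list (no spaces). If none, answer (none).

After 1 (process(A)): A:[] B:[]
After 2 (process(B)): A:[] B:[]
After 3 (send(from=A, to=B, msg='tick')): A:[] B:[tick]
After 4 (send(from=A, to=B, msg='resp')): A:[] B:[tick,resp]
After 5 (send(from=B, to=A, msg='pong')): A:[pong] B:[tick,resp]
After 6 (send(from=B, to=A, msg='sync')): A:[pong,sync] B:[tick,resp]
After 7 (send(from=B, to=A, msg='stop')): A:[pong,sync,stop] B:[tick,resp]
After 8 (send(from=A, to=B, msg='done')): A:[pong,sync,stop] B:[tick,resp,done]
After 9 (send(from=A, to=B, msg='bye')): A:[pong,sync,stop] B:[tick,resp,done,bye]
After 10 (process(A)): A:[sync,stop] B:[tick,resp,done,bye]
After 11 (process(B)): A:[sync,stop] B:[resp,done,bye]
After 12 (send(from=B, to=A, msg='start')): A:[sync,stop,start] B:[resp,done,bye]
After 13 (send(from=B, to=A, msg='ack')): A:[sync,stop,start,ack] B:[resp,done,bye]
After 14 (process(B)): A:[sync,stop,start,ack] B:[done,bye]

Answer: tick,resp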